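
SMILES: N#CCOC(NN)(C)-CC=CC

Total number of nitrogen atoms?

3

The symbol for nitrogen appears 3 times in the SMILES.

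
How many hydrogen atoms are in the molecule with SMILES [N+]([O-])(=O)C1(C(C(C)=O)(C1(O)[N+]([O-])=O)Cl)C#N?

Hydrogens are implicit in SMILES; fill each atom to its normal valence:
  5 × C: no H
  3 × O: no H
  2 × N (charge +1): no H
  2 × O (charge -1): no H
  1 × C: 3 H
  1 × Cl: no H
  1 × N: no H
  1 × O: 1 H
  Total hydrogens = 4.

4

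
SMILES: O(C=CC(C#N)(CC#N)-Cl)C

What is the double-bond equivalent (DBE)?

Molecular formula from the SMILES: C7H7ClN2O.
DoU = (2C + 2 + N − H − X)/2 = (2·7 + 2 + 2 − 7 − 1)/2 = 10/2 = 5.
(Structurally: 0 ring(s) + 5 π bond(s) = 5.)

5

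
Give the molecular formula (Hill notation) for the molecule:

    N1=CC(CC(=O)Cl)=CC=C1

C7H6ClNO

Heavy atoms from the SMILES: 7 C, 1 Cl, 1 N, 1 O.
Implicit hydrogens by atom environment:
  4 × C (aromatic): 1 H each → 4
  1 × C: 2 H
  1 × C (aromatic): no H
  1 × C: no H
  1 × Cl: no H
  1 × N (aromatic): no H
  1 × O: no H
  Total hydrogens = 6.
Molecular formula: C7H6ClNO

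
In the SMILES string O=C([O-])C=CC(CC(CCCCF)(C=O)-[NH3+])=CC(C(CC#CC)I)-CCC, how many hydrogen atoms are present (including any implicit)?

31

Hydrogens are implicit in SMILES; fill each atom to its normal valence:
  8 × C: 2 H each → 16
  6 × C: 1 H each → 6
  5 × C: no H
  2 × C: 3 H each → 6
  2 × O: no H
  1 × F: no H
  1 × I: no H
  1 × N (charge +1): 3 H
  1 × O (charge -1): no H
  Total hydrogens = 31.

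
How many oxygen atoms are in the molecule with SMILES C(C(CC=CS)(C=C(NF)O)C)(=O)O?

3

The symbol for oxygen appears 3 times in the SMILES.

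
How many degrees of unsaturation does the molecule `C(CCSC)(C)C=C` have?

Molecular formula from the SMILES: C7H14S.
DoU = (2C + 2 + N − H − X)/2 = (2·7 + 2 + 0 − 14 − 0)/2 = 2/2 = 1.
(Structurally: 0 ring(s) + 1 π bond(s) = 1.)

1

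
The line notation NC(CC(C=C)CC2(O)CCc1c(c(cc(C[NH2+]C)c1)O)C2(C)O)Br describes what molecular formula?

C19H30BrN2O3+

Heavy atoms from the SMILES: 1 Br, 19 C, 2 N, 3 O.
Implicit hydrogens by atom environment:
  6 × C: 2 H each → 12
  4 × C (aromatic): no H
  3 × C: 1 H each → 3
  3 × O: 1 H each → 3
  2 × C: 3 H each → 6
  2 × C (aromatic): 1 H each → 2
  2 × C: no H
  1 × Br: no H
  1 × N (charge +1): 2 H
  1 × N: 2 H
  Total hydrogens = 30.
Net charge +1.
Molecular formula: C19H30BrN2O3+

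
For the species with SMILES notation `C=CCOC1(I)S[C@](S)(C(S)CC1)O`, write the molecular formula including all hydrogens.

Heavy atoms from the SMILES: 8 C, 1 I, 2 O, 3 S.
Implicit hydrogens by atom environment:
  4 × C: 2 H each → 8
  2 × C: 1 H each → 2
  2 × C: no H
  2 × S: 1 H each → 2
  1 × I: no H
  1 × O: 1 H
  1 × O: no H
  1 × S: no H
  Total hydrogens = 13.
Molecular formula: C8H13IO2S3

C8H13IO2S3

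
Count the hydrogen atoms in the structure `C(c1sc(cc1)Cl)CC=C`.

9

Hydrogens are implicit in SMILES; fill each atom to its normal valence:
  3 × C: 2 H each → 6
  2 × C (aromatic): 1 H each → 2
  2 × C (aromatic): no H
  1 × C: 1 H
  1 × Cl: no H
  1 × S (aromatic): no H
  Total hydrogens = 9.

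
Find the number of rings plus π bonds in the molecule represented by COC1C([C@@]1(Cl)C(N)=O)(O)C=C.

3

Molecular formula from the SMILES: C7H10ClNO3.
DoU = (2C + 2 + N − H − X)/2 = (2·7 + 2 + 1 − 10 − 1)/2 = 6/2 = 3.
(Structurally: 1 ring(s) + 2 π bond(s) = 3.)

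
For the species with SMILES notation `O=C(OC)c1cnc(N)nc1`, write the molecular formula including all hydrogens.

Heavy atoms from the SMILES: 6 C, 3 N, 2 O.
Implicit hydrogens by atom environment:
  2 × C (aromatic): 1 H each → 2
  2 × C (aromatic): no H
  2 × N (aromatic): no H
  2 × O: no H
  1 × C: 3 H
  1 × C: no H
  1 × N: 2 H
  Total hydrogens = 7.
Molecular formula: C6H7N3O2

C6H7N3O2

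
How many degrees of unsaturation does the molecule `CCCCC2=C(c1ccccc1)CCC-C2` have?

6

Molecular formula from the SMILES: C16H22.
DoU = (2C + 2 + N − H − X)/2 = (2·16 + 2 + 0 − 22 − 0)/2 = 12/2 = 6.
(Structurally: 2 ring(s) + 4 π bond(s) = 6.)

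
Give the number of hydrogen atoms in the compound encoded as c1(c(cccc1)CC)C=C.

12

Hydrogens are implicit in SMILES; fill each atom to its normal valence:
  4 × C (aromatic): 1 H each → 4
  2 × C: 2 H each → 4
  2 × C (aromatic): no H
  1 × C: 3 H
  1 × C: 1 H
  Total hydrogens = 12.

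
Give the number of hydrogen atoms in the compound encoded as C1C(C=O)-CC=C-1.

8

Hydrogens are implicit in SMILES; fill each atom to its normal valence:
  4 × C: 1 H each → 4
  2 × C: 2 H each → 4
  1 × O: no H
  Total hydrogens = 8.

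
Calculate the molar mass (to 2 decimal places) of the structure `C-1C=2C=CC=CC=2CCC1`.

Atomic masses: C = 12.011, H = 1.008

Molecular formula: C10H12.
M = 10×12.011 + 12×1.008 = 132.21 g/mol.

132.21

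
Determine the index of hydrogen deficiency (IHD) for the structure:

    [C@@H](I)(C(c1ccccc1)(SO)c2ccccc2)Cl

8

Molecular formula from the SMILES: C14H12ClIOS.
DoU = (2C + 2 + N − H − X)/2 = (2·14 + 2 + 0 − 12 − 2)/2 = 16/2 = 8.
(Structurally: 2 ring(s) + 6 π bond(s) = 8.)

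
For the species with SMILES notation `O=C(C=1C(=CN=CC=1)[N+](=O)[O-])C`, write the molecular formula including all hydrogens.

C7H6N2O3

Heavy atoms from the SMILES: 7 C, 2 N, 3 O.
Implicit hydrogens by atom environment:
  3 × C (aromatic): 1 H each → 3
  2 × C (aromatic): no H
  2 × O: no H
  1 × C: 3 H
  1 × C: no H
  1 × N (aromatic): no H
  1 × N (charge +1): no H
  1 × O (charge -1): no H
  Total hydrogens = 6.
Molecular formula: C7H6N2O3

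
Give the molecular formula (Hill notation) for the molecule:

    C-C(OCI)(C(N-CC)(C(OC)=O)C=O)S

Heavy atoms from the SMILES: 9 C, 1 I, 1 N, 4 O, 1 S.
Implicit hydrogens by atom environment:
  4 × O: no H
  3 × C: 3 H each → 9
  3 × C: no H
  2 × C: 2 H each → 4
  1 × C: 1 H
  1 × I: no H
  1 × N: 1 H
  1 × S: 1 H
  Total hydrogens = 16.
Molecular formula: C9H16INO4S

C9H16INO4S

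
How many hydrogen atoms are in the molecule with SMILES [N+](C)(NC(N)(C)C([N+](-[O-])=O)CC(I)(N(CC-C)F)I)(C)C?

Hydrogens are implicit in SMILES; fill each atom to its normal valence:
  5 × C: 3 H each → 15
  3 × C: 2 H each → 6
  2 × C: no H
  2 × I: no H
  2 × N (charge +1): no H
  1 × C: 1 H
  1 × F: no H
  1 × N: 2 H
  1 × N: 1 H
  1 × N: no H
  1 × O: no H
  1 × O (charge -1): no H
  Total hydrogens = 25.

25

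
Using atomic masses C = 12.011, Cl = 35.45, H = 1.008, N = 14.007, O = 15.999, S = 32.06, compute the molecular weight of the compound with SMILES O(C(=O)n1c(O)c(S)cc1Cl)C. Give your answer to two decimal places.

207.63

Molecular formula: C6H6ClNO3S.
M = 6×12.011 + 1×35.45 + 6×1.008 + 1×14.007 + 3×15.999 + 1×32.06 = 207.63 g/mol.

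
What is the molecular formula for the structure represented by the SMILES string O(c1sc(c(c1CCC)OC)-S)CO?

C9H14O3S2

Heavy atoms from the SMILES: 9 C, 3 O, 2 S.
Implicit hydrogens by atom environment:
  4 × C (aromatic): no H
  3 × C: 2 H each → 6
  2 × C: 3 H each → 6
  2 × O: no H
  1 × O: 1 H
  1 × S: 1 H
  1 × S (aromatic): no H
  Total hydrogens = 14.
Molecular formula: C9H14O3S2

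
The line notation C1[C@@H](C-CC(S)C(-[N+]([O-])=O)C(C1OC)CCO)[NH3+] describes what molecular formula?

C11H23N2O4S+

Heavy atoms from the SMILES: 11 C, 2 N, 4 O, 1 S.
Implicit hydrogens by atom environment:
  5 × C: 2 H each → 10
  5 × C: 1 H each → 5
  2 × O: no H
  1 × C: 3 H
  1 × N (charge +1): 3 H
  1 × N (charge +1): no H
  1 × O: 1 H
  1 × O (charge -1): no H
  1 × S: 1 H
  Total hydrogens = 23.
Net charge +1.
Molecular formula: C11H23N2O4S+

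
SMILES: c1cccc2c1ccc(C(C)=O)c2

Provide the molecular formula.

C12H10O

Heavy atoms from the SMILES: 12 C, 1 O.
Implicit hydrogens by atom environment:
  7 × C (aromatic): 1 H each → 7
  3 × C (aromatic): no H
  1 × C: 3 H
  1 × C: no H
  1 × O: no H
  Total hydrogens = 10.
Molecular formula: C12H10O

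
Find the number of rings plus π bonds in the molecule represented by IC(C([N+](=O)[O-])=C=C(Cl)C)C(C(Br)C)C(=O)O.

4

Molecular formula from the SMILES: C9H10BrClINO4.
DoU = (2C + 2 + N − H − X)/2 = (2·9 + 2 + 1 − 10 − 3)/2 = 8/2 = 4.
(Structurally: 0 ring(s) + 4 π bond(s) = 4.)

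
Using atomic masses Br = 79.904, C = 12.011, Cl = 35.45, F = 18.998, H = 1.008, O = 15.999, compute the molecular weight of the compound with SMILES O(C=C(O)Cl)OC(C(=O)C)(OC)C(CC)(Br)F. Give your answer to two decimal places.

335.55

Molecular formula: C9H13BrClFO5.
M = 1×79.904 + 9×12.011 + 1×35.45 + 1×18.998 + 13×1.008 + 5×15.999 = 335.55 g/mol.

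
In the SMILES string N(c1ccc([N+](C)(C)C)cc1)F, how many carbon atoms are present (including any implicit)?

The symbol for carbon appears 9 times in the SMILES. Lowercase c denotes aromatic carbon and counts toward C.

9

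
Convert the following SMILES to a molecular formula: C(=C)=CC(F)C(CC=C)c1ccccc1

Heavy atoms from the SMILES: 14 C, 1 F.
Implicit hydrogens by atom environment:
  5 × C (aromatic): 1 H each → 5
  4 × C: 1 H each → 4
  3 × C: 2 H each → 6
  1 × C: no H
  1 × C (aromatic): no H
  1 × F: no H
  Total hydrogens = 15.
Molecular formula: C14H15F

C14H15F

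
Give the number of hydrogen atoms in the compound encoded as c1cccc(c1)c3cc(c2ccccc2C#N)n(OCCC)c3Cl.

17

Hydrogens are implicit in SMILES; fill each atom to its normal valence:
  10 × C (aromatic): 1 H each → 10
  6 × C (aromatic): no H
  2 × C: 2 H each → 4
  1 × C: 3 H
  1 × C: no H
  1 × Cl: no H
  1 × N (aromatic): no H
  1 × N: no H
  1 × O: no H
  Total hydrogens = 17.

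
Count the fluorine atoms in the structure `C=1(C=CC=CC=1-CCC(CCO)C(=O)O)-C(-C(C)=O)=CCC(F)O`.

The symbol for fluorine appears 1 time in the SMILES.

1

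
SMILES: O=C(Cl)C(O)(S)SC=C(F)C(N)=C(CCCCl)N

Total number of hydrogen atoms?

Hydrogens are implicit in SMILES; fill each atom to its normal valence:
  5 × C: no H
  3 × C: 2 H each → 6
  2 × Cl: no H
  2 × N: 2 H each → 4
  1 × C: 1 H
  1 × F: no H
  1 × O: 1 H
  1 × O: no H
  1 × S: 1 H
  1 × S: no H
  Total hydrogens = 13.

13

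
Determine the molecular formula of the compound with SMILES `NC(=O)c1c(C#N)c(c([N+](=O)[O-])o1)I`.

Heavy atoms from the SMILES: 6 C, 1 I, 3 N, 4 O.
Implicit hydrogens by atom environment:
  4 × C (aromatic): no H
  2 × C: no H
  2 × O: no H
  1 × I: no H
  1 × N: 2 H
  1 × N: no H
  1 × N (charge +1): no H
  1 × O (aromatic): no H
  1 × O (charge -1): no H
  Total hydrogens = 2.
Molecular formula: C6H2IN3O4

C6H2IN3O4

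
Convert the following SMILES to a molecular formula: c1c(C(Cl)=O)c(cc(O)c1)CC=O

Heavy atoms from the SMILES: 9 C, 1 Cl, 3 O.
Implicit hydrogens by atom environment:
  3 × C (aromatic): 1 H each → 3
  3 × C (aromatic): no H
  2 × O: no H
  1 × C: 2 H
  1 × C: 1 H
  1 × C: no H
  1 × Cl: no H
  1 × O: 1 H
  Total hydrogens = 7.
Molecular formula: C9H7ClO3

C9H7ClO3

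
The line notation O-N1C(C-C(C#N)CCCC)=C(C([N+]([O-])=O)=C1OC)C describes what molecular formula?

Heavy atoms from the SMILES: 13 C, 3 N, 4 O.
Implicit hydrogens by atom environment:
  4 × C: 2 H each → 8
  4 × C (aromatic): no H
  3 × C: 3 H each → 9
  2 × O: no H
  1 × C: 1 H
  1 × C: no H
  1 × N (aromatic): no H
  1 × N: no H
  1 × N (charge +1): no H
  1 × O: 1 H
  1 × O (charge -1): no H
  Total hydrogens = 19.
Molecular formula: C13H19N3O4

C13H19N3O4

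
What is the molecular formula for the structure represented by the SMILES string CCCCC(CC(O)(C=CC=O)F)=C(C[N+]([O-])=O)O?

Heavy atoms from the SMILES: 12 C, 1 F, 1 N, 5 O.
Implicit hydrogens by atom environment:
  5 × C: 2 H each → 10
  3 × C: 1 H each → 3
  3 × C: no H
  2 × O: 1 H each → 2
  2 × O: no H
  1 × C: 3 H
  1 × F: no H
  1 × N (charge +1): no H
  1 × O (charge -1): no H
  Total hydrogens = 18.
Molecular formula: C12H18FNO5

C12H18FNO5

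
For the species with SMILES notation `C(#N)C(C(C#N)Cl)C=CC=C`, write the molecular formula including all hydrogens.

C8H7ClN2

Heavy atoms from the SMILES: 8 C, 1 Cl, 2 N.
Implicit hydrogens by atom environment:
  5 × C: 1 H each → 5
  2 × C: no H
  2 × N: no H
  1 × C: 2 H
  1 × Cl: no H
  Total hydrogens = 7.
Molecular formula: C8H7ClN2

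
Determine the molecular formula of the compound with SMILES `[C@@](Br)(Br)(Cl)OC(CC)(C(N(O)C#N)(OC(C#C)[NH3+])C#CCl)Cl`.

Heavy atoms from the SMILES: 2 Br, 11 C, 3 Cl, 3 N, 3 O.
Implicit hydrogens by atom environment:
  7 × C: no H
  3 × Cl: no H
  2 × Br: no H
  2 × C: 1 H each → 2
  2 × N: no H
  2 × O: no H
  1 × C: 3 H
  1 × C: 2 H
  1 × N (charge +1): 3 H
  1 × O: 1 H
  Total hydrogens = 11.
Net charge +1.
Molecular formula: C11H11Br2Cl3N3O3+

C11H11Br2Cl3N3O3+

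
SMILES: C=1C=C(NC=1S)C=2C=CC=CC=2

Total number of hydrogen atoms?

9

Hydrogens are implicit in SMILES; fill each atom to its normal valence:
  7 × C (aromatic): 1 H each → 7
  3 × C (aromatic): no H
  1 × N (aromatic): 1 H
  1 × S: 1 H
  Total hydrogens = 9.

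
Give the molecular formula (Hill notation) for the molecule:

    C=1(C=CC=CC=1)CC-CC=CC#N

C12H13N

Heavy atoms from the SMILES: 12 C, 1 N.
Implicit hydrogens by atom environment:
  5 × C (aromatic): 1 H each → 5
  3 × C: 2 H each → 6
  2 × C: 1 H each → 2
  1 × C: no H
  1 × C (aromatic): no H
  1 × N: no H
  Total hydrogens = 13.
Molecular formula: C12H13N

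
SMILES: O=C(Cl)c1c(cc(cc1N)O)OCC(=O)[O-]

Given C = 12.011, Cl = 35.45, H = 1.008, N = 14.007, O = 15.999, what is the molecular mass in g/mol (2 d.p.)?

Molecular formula: C9H7ClNO5-.
M = 9×12.011 + 1×35.45 + 7×1.008 + 1×14.007 + 5×15.999 = 244.61 g/mol.

244.61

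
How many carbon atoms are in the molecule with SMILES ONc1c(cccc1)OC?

7

The symbol for carbon appears 7 times in the SMILES. Lowercase c denotes aromatic carbon and counts toward C.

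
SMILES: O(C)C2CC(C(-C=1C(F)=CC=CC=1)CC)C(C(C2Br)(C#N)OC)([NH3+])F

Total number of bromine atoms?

1

The symbol for bromine appears 1 time in the SMILES.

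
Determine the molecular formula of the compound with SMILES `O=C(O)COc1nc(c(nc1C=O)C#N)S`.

Heavy atoms from the SMILES: 8 C, 3 N, 4 O, 1 S.
Implicit hydrogens by atom environment:
  4 × C (aromatic): no H
  3 × O: no H
  2 × C: no H
  2 × N (aromatic): no H
  1 × C: 2 H
  1 × C: 1 H
  1 × N: no H
  1 × O: 1 H
  1 × S: 1 H
  Total hydrogens = 5.
Molecular formula: C8H5N3O4S

C8H5N3O4S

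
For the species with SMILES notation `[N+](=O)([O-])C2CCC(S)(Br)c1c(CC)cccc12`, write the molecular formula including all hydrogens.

Heavy atoms from the SMILES: 1 Br, 12 C, 1 N, 2 O, 1 S.
Implicit hydrogens by atom environment:
  3 × C: 2 H each → 6
  3 × C (aromatic): 1 H each → 3
  3 × C (aromatic): no H
  1 × Br: no H
  1 × C: 3 H
  1 × C: 1 H
  1 × C: no H
  1 × N (charge +1): no H
  1 × O: no H
  1 × O (charge -1): no H
  1 × S: 1 H
  Total hydrogens = 14.
Molecular formula: C12H14BrNO2S

C12H14BrNO2S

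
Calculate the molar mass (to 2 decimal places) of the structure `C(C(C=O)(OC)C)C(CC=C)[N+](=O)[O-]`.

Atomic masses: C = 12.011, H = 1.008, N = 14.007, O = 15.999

201.22

Molecular formula: C9H15NO4.
M = 9×12.011 + 15×1.008 + 1×14.007 + 4×15.999 = 201.22 g/mol.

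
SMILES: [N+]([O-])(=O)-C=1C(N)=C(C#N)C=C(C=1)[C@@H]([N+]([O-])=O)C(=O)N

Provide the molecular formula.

Heavy atoms from the SMILES: 9 C, 5 N, 5 O.
Implicit hydrogens by atom environment:
  4 × C (aromatic): no H
  3 × O: no H
  2 × C (aromatic): 1 H each → 2
  2 × C: no H
  2 × N: 2 H each → 4
  2 × N (charge +1): no H
  2 × O (charge -1): no H
  1 × C: 1 H
  1 × N: no H
  Total hydrogens = 7.
Molecular formula: C9H7N5O5

C9H7N5O5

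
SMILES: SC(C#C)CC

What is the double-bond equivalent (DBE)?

Molecular formula from the SMILES: C5H8S.
DoU = (2C + 2 + N − H − X)/2 = (2·5 + 2 + 0 − 8 − 0)/2 = 4/2 = 2.
(Structurally: 0 ring(s) + 2 π bond(s) = 2.)

2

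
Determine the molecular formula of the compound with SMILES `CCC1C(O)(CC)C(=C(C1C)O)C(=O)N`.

C11H19NO3

Heavy atoms from the SMILES: 11 C, 1 N, 3 O.
Implicit hydrogens by atom environment:
  4 × C: no H
  3 × C: 3 H each → 9
  2 × C: 2 H each → 4
  2 × C: 1 H each → 2
  2 × O: 1 H each → 2
  1 × N: 2 H
  1 × O: no H
  Total hydrogens = 19.
Molecular formula: C11H19NO3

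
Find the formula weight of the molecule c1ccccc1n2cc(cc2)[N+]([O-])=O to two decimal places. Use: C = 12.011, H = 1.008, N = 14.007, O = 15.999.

188.19

Molecular formula: C10H8N2O2.
M = 10×12.011 + 8×1.008 + 2×14.007 + 2×15.999 = 188.19 g/mol.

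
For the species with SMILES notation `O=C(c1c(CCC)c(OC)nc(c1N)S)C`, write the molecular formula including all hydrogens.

C11H16N2O2S

Heavy atoms from the SMILES: 11 C, 2 N, 2 O, 1 S.
Implicit hydrogens by atom environment:
  5 × C (aromatic): no H
  3 × C: 3 H each → 9
  2 × C: 2 H each → 4
  2 × O: no H
  1 × C: no H
  1 × N: 2 H
  1 × N (aromatic): no H
  1 × S: 1 H
  Total hydrogens = 16.
Molecular formula: C11H16N2O2S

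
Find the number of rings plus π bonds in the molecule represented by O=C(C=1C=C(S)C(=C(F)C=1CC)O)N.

5

Molecular formula from the SMILES: C9H10FNO2S.
DoU = (2C + 2 + N − H − X)/2 = (2·9 + 2 + 1 − 10 − 1)/2 = 10/2 = 5.
(Structurally: 1 ring(s) + 4 π bond(s) = 5.)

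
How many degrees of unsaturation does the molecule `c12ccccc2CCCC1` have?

5

Molecular formula from the SMILES: C10H12.
DoU = (2C + 2 + N − H − X)/2 = (2·10 + 2 + 0 − 12 − 0)/2 = 10/2 = 5.
(Structurally: 2 ring(s) + 3 π bond(s) = 5.)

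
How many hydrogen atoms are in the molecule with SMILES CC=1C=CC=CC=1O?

Hydrogens are implicit in SMILES; fill each atom to its normal valence:
  4 × C (aromatic): 1 H each → 4
  2 × C (aromatic): no H
  1 × C: 3 H
  1 × O: 1 H
  Total hydrogens = 8.

8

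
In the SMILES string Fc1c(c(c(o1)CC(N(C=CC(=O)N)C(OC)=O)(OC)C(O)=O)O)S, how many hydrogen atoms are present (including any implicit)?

15

Hydrogens are implicit in SMILES; fill each atom to its normal valence:
  5 × O: no H
  4 × C (aromatic): no H
  4 × C: no H
  2 × C: 3 H each → 6
  2 × C: 1 H each → 2
  2 × O: 1 H each → 2
  1 × C: 2 H
  1 × F: no H
  1 × N: 2 H
  1 × N: no H
  1 × O (aromatic): no H
  1 × S: 1 H
  Total hydrogens = 15.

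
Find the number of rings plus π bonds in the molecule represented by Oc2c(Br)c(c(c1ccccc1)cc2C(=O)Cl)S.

9

Molecular formula from the SMILES: C13H8BrClO2S.
DoU = (2C + 2 + N − H − X)/2 = (2·13 + 2 + 0 − 8 − 2)/2 = 18/2 = 9.
(Structurally: 2 ring(s) + 7 π bond(s) = 9.)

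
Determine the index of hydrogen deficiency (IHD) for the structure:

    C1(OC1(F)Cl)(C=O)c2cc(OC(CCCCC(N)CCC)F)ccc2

6

Molecular formula from the SMILES: C18H24ClF2NO3.
DoU = (2C + 2 + N − H − X)/2 = (2·18 + 2 + 1 − 24 − 3)/2 = 12/2 = 6.
(Structurally: 2 ring(s) + 4 π bond(s) = 6.)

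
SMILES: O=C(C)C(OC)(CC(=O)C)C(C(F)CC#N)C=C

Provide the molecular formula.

Heavy atoms from the SMILES: 13 C, 1 F, 1 N, 3 O.
Implicit hydrogens by atom environment:
  4 × C: no H
  3 × C: 3 H each → 9
  3 × C: 2 H each → 6
  3 × C: 1 H each → 3
  3 × O: no H
  1 × F: no H
  1 × N: no H
  Total hydrogens = 18.
Molecular formula: C13H18FNO3

C13H18FNO3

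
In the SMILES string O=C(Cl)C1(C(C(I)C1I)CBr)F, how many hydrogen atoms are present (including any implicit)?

Hydrogens are implicit in SMILES; fill each atom to its normal valence:
  3 × C: 1 H each → 3
  2 × C: no H
  2 × I: no H
  1 × Br: no H
  1 × C: 2 H
  1 × Cl: no H
  1 × F: no H
  1 × O: no H
  Total hydrogens = 5.

5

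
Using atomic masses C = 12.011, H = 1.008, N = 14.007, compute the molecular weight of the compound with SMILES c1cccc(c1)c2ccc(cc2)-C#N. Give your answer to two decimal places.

Molecular formula: C13H9N.
M = 13×12.011 + 9×1.008 + 1×14.007 = 179.22 g/mol.

179.22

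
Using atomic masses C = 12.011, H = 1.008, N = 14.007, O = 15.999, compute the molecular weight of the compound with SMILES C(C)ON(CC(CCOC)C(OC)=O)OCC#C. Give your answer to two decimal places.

Molecular formula: C12H21NO5.
M = 12×12.011 + 21×1.008 + 1×14.007 + 5×15.999 = 259.30 g/mol.

259.30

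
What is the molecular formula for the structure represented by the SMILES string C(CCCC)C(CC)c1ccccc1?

Heavy atoms from the SMILES: 14 C.
Implicit hydrogens by atom environment:
  5 × C: 2 H each → 10
  5 × C (aromatic): 1 H each → 5
  2 × C: 3 H each → 6
  1 × C: 1 H
  1 × C (aromatic): no H
  Total hydrogens = 22.
Molecular formula: C14H22

C14H22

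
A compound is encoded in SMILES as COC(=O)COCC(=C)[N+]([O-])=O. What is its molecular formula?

C6H9NO5

Heavy atoms from the SMILES: 6 C, 1 N, 5 O.
Implicit hydrogens by atom environment:
  4 × O: no H
  3 × C: 2 H each → 6
  2 × C: no H
  1 × C: 3 H
  1 × N (charge +1): no H
  1 × O (charge -1): no H
  Total hydrogens = 9.
Molecular formula: C6H9NO5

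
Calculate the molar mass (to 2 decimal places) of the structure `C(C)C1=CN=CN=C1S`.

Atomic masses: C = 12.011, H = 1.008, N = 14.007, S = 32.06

Molecular formula: C6H8N2S.
M = 6×12.011 + 8×1.008 + 2×14.007 + 1×32.06 = 140.20 g/mol.

140.20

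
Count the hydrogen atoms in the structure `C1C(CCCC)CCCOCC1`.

22

Hydrogens are implicit in SMILES; fill each atom to its normal valence:
  9 × C: 2 H each → 18
  1 × C: 3 H
  1 × C: 1 H
  1 × O: no H
  Total hydrogens = 22.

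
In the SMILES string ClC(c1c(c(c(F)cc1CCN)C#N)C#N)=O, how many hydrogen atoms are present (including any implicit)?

7

Hydrogens are implicit in SMILES; fill each atom to its normal valence:
  5 × C (aromatic): no H
  3 × C: no H
  2 × C: 2 H each → 4
  2 × N: no H
  1 × C (aromatic): 1 H
  1 × Cl: no H
  1 × F: no H
  1 × N: 2 H
  1 × O: no H
  Total hydrogens = 7.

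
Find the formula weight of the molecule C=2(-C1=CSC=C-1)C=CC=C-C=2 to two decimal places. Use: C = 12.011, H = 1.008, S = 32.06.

Molecular formula: C10H8S.
M = 10×12.011 + 8×1.008 + 1×32.06 = 160.23 g/mol.

160.23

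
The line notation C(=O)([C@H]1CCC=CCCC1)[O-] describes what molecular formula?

Heavy atoms from the SMILES: 9 C, 2 O.
Implicit hydrogens by atom environment:
  5 × C: 2 H each → 10
  3 × C: 1 H each → 3
  1 × C: no H
  1 × O: no H
  1 × O (charge -1): no H
  Total hydrogens = 13.
Net charge -1.
Molecular formula: C9H13O2-

C9H13O2-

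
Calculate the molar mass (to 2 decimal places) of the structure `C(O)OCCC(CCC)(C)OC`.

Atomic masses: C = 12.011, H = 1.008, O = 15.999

Molecular formula: C9H20O3.
M = 9×12.011 + 20×1.008 + 3×15.999 = 176.26 g/mol.

176.26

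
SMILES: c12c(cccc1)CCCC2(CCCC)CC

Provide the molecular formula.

C16H24

Heavy atoms from the SMILES: 16 C.
Implicit hydrogens by atom environment:
  7 × C: 2 H each → 14
  4 × C (aromatic): 1 H each → 4
  2 × C: 3 H each → 6
  2 × C (aromatic): no H
  1 × C: no H
  Total hydrogens = 24.
Molecular formula: C16H24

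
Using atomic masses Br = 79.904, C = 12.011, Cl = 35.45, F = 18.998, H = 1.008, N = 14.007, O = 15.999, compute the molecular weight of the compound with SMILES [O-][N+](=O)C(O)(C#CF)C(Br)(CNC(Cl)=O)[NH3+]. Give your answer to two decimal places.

Molecular formula: C6H7BrClFN3O4+.
M = 1×79.904 + 6×12.011 + 1×35.45 + 1×18.998 + 7×1.008 + 3×14.007 + 4×15.999 = 319.49 g/mol.

319.49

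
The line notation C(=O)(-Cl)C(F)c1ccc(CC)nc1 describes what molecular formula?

Heavy atoms from the SMILES: 9 C, 1 Cl, 1 F, 1 N, 1 O.
Implicit hydrogens by atom environment:
  3 × C (aromatic): 1 H each → 3
  2 × C (aromatic): no H
  1 × C: 3 H
  1 × C: 2 H
  1 × C: 1 H
  1 × C: no H
  1 × Cl: no H
  1 × F: no H
  1 × N (aromatic): no H
  1 × O: no H
  Total hydrogens = 9.
Molecular formula: C9H9ClFNO

C9H9ClFNO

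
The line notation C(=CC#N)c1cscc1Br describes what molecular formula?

C7H4BrNS

Heavy atoms from the SMILES: 1 Br, 7 C, 1 N, 1 S.
Implicit hydrogens by atom environment:
  2 × C (aromatic): 1 H each → 2
  2 × C: 1 H each → 2
  2 × C (aromatic): no H
  1 × Br: no H
  1 × C: no H
  1 × N: no H
  1 × S (aromatic): no H
  Total hydrogens = 4.
Molecular formula: C7H4BrNS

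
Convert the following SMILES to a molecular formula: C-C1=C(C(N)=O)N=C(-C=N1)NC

C7H10N4O

Heavy atoms from the SMILES: 7 C, 4 N, 1 O.
Implicit hydrogens by atom environment:
  3 × C (aromatic): no H
  2 × C: 3 H each → 6
  2 × N (aromatic): no H
  1 × C (aromatic): 1 H
  1 × C: no H
  1 × N: 2 H
  1 × N: 1 H
  1 × O: no H
  Total hydrogens = 10.
Molecular formula: C7H10N4O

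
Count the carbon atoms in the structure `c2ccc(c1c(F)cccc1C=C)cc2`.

The symbol for carbon appears 14 times in the SMILES. Lowercase c denotes aromatic carbon and counts toward C.

14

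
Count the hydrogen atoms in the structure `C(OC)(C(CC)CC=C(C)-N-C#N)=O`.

16

Hydrogens are implicit in SMILES; fill each atom to its normal valence:
  3 × C: 3 H each → 9
  3 × C: no H
  2 × C: 2 H each → 4
  2 × C: 1 H each → 2
  2 × O: no H
  1 × N: 1 H
  1 × N: no H
  Total hydrogens = 16.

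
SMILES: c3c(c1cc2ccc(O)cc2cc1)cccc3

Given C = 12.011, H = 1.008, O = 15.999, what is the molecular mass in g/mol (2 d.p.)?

220.27

Molecular formula: C16H12O.
M = 16×12.011 + 12×1.008 + 1×15.999 = 220.27 g/mol.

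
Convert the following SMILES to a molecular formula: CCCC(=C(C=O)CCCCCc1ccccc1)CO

Heavy atoms from the SMILES: 18 C, 2 O.
Implicit hydrogens by atom environment:
  8 × C: 2 H each → 16
  5 × C (aromatic): 1 H each → 5
  2 × C: no H
  1 × C: 3 H
  1 × C: 1 H
  1 × C (aromatic): no H
  1 × O: 1 H
  1 × O: no H
  Total hydrogens = 26.
Molecular formula: C18H26O2

C18H26O2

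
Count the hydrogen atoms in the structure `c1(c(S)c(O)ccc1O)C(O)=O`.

6

Hydrogens are implicit in SMILES; fill each atom to its normal valence:
  4 × C (aromatic): no H
  3 × O: 1 H each → 3
  2 × C (aromatic): 1 H each → 2
  1 × C: no H
  1 × O: no H
  1 × S: 1 H
  Total hydrogens = 6.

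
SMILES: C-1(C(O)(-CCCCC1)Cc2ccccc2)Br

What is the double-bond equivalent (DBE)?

Molecular formula from the SMILES: C14H19BrO.
DoU = (2C + 2 + N − H − X)/2 = (2·14 + 2 + 0 − 19 − 1)/2 = 10/2 = 5.
(Structurally: 2 ring(s) + 3 π bond(s) = 5.)

5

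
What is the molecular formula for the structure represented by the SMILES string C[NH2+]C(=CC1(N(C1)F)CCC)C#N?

Heavy atoms from the SMILES: 9 C, 1 F, 3 N.
Implicit hydrogens by atom environment:
  3 × C: 2 H each → 6
  3 × C: no H
  2 × C: 3 H each → 6
  2 × N: no H
  1 × C: 1 H
  1 × F: no H
  1 × N (charge +1): 2 H
  Total hydrogens = 15.
Net charge +1.
Molecular formula: C9H15FN3+

C9H15FN3+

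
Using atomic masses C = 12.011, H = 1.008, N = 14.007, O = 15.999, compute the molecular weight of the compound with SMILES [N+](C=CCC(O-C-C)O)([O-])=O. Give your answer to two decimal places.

Molecular formula: C6H11NO4.
M = 6×12.011 + 11×1.008 + 1×14.007 + 4×15.999 = 161.16 g/mol.

161.16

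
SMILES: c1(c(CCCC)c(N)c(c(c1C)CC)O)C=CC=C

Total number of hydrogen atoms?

Hydrogens are implicit in SMILES; fill each atom to its normal valence:
  6 × C (aromatic): no H
  5 × C: 2 H each → 10
  3 × C: 3 H each → 9
  3 × C: 1 H each → 3
  1 × N: 2 H
  1 × O: 1 H
  Total hydrogens = 25.

25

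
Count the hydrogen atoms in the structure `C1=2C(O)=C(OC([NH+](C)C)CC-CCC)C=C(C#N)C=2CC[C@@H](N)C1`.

30

Hydrogens are implicit in SMILES; fill each atom to its normal valence:
  7 × C: 2 H each → 14
  5 × C (aromatic): no H
  3 × C: 3 H each → 9
  2 × C: 1 H each → 2
  1 × C (aromatic): 1 H
  1 × C: no H
  1 × N: 2 H
  1 × N (charge +1): 1 H
  1 × N: no H
  1 × O: 1 H
  1 × O: no H
  Total hydrogens = 30.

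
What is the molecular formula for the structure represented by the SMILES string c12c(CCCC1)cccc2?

C10H12

Heavy atoms from the SMILES: 10 C.
Implicit hydrogens by atom environment:
  4 × C: 2 H each → 8
  4 × C (aromatic): 1 H each → 4
  2 × C (aromatic): no H
  Total hydrogens = 12.
Molecular formula: C10H12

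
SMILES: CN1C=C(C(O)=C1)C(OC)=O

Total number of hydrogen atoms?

9

Hydrogens are implicit in SMILES; fill each atom to its normal valence:
  2 × C: 3 H each → 6
  2 × C (aromatic): 1 H each → 2
  2 × C (aromatic): no H
  2 × O: no H
  1 × C: no H
  1 × N (aromatic): no H
  1 × O: 1 H
  Total hydrogens = 9.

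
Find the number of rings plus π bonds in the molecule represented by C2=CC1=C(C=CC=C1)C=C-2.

Molecular formula from the SMILES: C10H8.
DoU = (2C + 2 + N − H − X)/2 = (2·10 + 2 + 0 − 8 − 0)/2 = 14/2 = 7.
(Structurally: 2 ring(s) + 5 π bond(s) = 7.)

7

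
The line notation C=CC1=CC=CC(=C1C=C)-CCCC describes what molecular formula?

C14H18

Heavy atoms from the SMILES: 14 C.
Implicit hydrogens by atom environment:
  5 × C: 2 H each → 10
  3 × C (aromatic): 1 H each → 3
  3 × C (aromatic): no H
  2 × C: 1 H each → 2
  1 × C: 3 H
  Total hydrogens = 18.
Molecular formula: C14H18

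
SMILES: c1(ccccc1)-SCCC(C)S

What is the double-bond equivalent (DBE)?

Molecular formula from the SMILES: C10H14S2.
DoU = (2C + 2 + N − H − X)/2 = (2·10 + 2 + 0 − 14 − 0)/2 = 8/2 = 4.
(Structurally: 1 ring(s) + 3 π bond(s) = 4.)

4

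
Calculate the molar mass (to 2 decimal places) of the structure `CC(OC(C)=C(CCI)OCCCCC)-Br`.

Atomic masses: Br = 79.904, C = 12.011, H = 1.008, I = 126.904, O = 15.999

405.11

Molecular formula: C12H22BrIO2.
M = 1×79.904 + 12×12.011 + 22×1.008 + 1×126.904 + 2×15.999 = 405.11 g/mol.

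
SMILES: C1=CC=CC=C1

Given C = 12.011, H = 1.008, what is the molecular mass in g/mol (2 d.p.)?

78.11

Molecular formula: C6H6.
M = 6×12.011 + 6×1.008 = 78.11 g/mol.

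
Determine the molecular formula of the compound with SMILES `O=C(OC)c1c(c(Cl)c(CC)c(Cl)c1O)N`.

Heavy atoms from the SMILES: 10 C, 2 Cl, 1 N, 3 O.
Implicit hydrogens by atom environment:
  6 × C (aromatic): no H
  2 × C: 3 H each → 6
  2 × Cl: no H
  2 × O: no H
  1 × C: 2 H
  1 × C: no H
  1 × N: 2 H
  1 × O: 1 H
  Total hydrogens = 11.
Molecular formula: C10H11Cl2NO3

C10H11Cl2NO3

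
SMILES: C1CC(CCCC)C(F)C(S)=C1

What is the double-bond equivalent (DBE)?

Molecular formula from the SMILES: C10H17FS.
DoU = (2C + 2 + N − H − X)/2 = (2·10 + 2 + 0 − 17 − 1)/2 = 4/2 = 2.
(Structurally: 1 ring(s) + 1 π bond(s) = 2.)

2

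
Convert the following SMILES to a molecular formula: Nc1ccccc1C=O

Heavy atoms from the SMILES: 7 C, 1 N, 1 O.
Implicit hydrogens by atom environment:
  4 × C (aromatic): 1 H each → 4
  2 × C (aromatic): no H
  1 × C: 1 H
  1 × N: 2 H
  1 × O: no H
  Total hydrogens = 7.
Molecular formula: C7H7NO

C7H7NO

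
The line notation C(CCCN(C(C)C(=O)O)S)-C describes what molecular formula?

Heavy atoms from the SMILES: 8 C, 1 N, 2 O, 1 S.
Implicit hydrogens by atom environment:
  4 × C: 2 H each → 8
  2 × C: 3 H each → 6
  1 × C: 1 H
  1 × C: no H
  1 × N: no H
  1 × O: 1 H
  1 × O: no H
  1 × S: 1 H
  Total hydrogens = 17.
Molecular formula: C8H17NO2S

C8H17NO2S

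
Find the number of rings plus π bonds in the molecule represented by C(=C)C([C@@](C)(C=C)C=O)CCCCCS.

Molecular formula from the SMILES: C13H22OS.
DoU = (2C + 2 + N − H − X)/2 = (2·13 + 2 + 0 − 22 − 0)/2 = 6/2 = 3.
(Structurally: 0 ring(s) + 3 π bond(s) = 3.)

3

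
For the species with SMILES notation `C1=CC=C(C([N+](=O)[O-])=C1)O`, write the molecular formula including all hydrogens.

Heavy atoms from the SMILES: 6 C, 1 N, 3 O.
Implicit hydrogens by atom environment:
  4 × C (aromatic): 1 H each → 4
  2 × C (aromatic): no H
  1 × N (charge +1): no H
  1 × O: 1 H
  1 × O: no H
  1 × O (charge -1): no H
  Total hydrogens = 5.
Molecular formula: C6H5NO3

C6H5NO3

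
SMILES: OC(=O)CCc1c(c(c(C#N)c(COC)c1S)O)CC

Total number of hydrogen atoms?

Hydrogens are implicit in SMILES; fill each atom to its normal valence:
  6 × C (aromatic): no H
  4 × C: 2 H each → 8
  2 × C: 3 H each → 6
  2 × C: no H
  2 × O: 1 H each → 2
  2 × O: no H
  1 × N: no H
  1 × S: 1 H
  Total hydrogens = 17.

17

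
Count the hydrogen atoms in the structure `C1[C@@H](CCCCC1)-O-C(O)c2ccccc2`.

Hydrogens are implicit in SMILES; fill each atom to its normal valence:
  6 × C: 2 H each → 12
  5 × C (aromatic): 1 H each → 5
  2 × C: 1 H each → 2
  1 × C (aromatic): no H
  1 × O: 1 H
  1 × O: no H
  Total hydrogens = 20.

20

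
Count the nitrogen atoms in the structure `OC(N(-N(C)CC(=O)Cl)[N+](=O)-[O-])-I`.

3

The symbol for nitrogen appears 3 times in the SMILES.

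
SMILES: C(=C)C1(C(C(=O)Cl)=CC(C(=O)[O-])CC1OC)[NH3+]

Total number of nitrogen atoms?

The symbol for nitrogen appears 1 time in the SMILES.

1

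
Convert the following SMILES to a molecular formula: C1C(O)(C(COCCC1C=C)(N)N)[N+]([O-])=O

Heavy atoms from the SMILES: 9 C, 3 N, 4 O.
Implicit hydrogens by atom environment:
  5 × C: 2 H each → 10
  2 × C: 1 H each → 2
  2 × C: no H
  2 × N: 2 H each → 4
  2 × O: no H
  1 × N (charge +1): no H
  1 × O: 1 H
  1 × O (charge -1): no H
  Total hydrogens = 17.
Molecular formula: C9H17N3O4

C9H17N3O4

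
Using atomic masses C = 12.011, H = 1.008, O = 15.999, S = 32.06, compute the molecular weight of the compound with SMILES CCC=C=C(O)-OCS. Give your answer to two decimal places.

Molecular formula: C6H10O2S.
M = 6×12.011 + 10×1.008 + 2×15.999 + 1×32.06 = 146.20 g/mol.

146.20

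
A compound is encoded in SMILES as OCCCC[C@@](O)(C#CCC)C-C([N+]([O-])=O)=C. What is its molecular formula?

Heavy atoms from the SMILES: 12 C, 1 N, 4 O.
Implicit hydrogens by atom environment:
  7 × C: 2 H each → 14
  4 × C: no H
  2 × O: 1 H each → 2
  1 × C: 3 H
  1 × N (charge +1): no H
  1 × O: no H
  1 × O (charge -1): no H
  Total hydrogens = 19.
Molecular formula: C12H19NO4

C12H19NO4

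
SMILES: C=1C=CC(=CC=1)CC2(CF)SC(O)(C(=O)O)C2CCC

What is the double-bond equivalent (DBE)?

6

Molecular formula from the SMILES: C15H19FO3S.
DoU = (2C + 2 + N − H − X)/2 = (2·15 + 2 + 0 − 19 − 1)/2 = 12/2 = 6.
(Structurally: 2 ring(s) + 4 π bond(s) = 6.)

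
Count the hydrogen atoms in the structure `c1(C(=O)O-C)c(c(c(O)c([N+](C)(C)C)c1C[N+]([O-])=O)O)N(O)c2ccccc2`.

22

Hydrogens are implicit in SMILES; fill each atom to its normal valence:
  7 × C (aromatic): no H
  5 × C (aromatic): 1 H each → 5
  4 × C: 3 H each → 12
  3 × O: 1 H each → 3
  3 × O: no H
  2 × N (charge +1): no H
  1 × C: 2 H
  1 × C: no H
  1 × N: no H
  1 × O (charge -1): no H
  Total hydrogens = 22.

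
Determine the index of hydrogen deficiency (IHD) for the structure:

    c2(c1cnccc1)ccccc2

8

Molecular formula from the SMILES: C11H9N.
DoU = (2C + 2 + N − H − X)/2 = (2·11 + 2 + 1 − 9 − 0)/2 = 16/2 = 8.
(Structurally: 2 ring(s) + 6 π bond(s) = 8.)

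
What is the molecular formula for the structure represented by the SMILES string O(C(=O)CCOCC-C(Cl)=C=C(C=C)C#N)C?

C12H14ClNO3

Heavy atoms from the SMILES: 12 C, 1 Cl, 1 N, 3 O.
Implicit hydrogens by atom environment:
  5 × C: 2 H each → 10
  5 × C: no H
  3 × O: no H
  1 × C: 3 H
  1 × C: 1 H
  1 × Cl: no H
  1 × N: no H
  Total hydrogens = 14.
Molecular formula: C12H14ClNO3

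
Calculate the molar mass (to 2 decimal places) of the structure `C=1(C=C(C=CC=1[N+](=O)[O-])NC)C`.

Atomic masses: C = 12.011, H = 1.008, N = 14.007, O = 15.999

166.18

Molecular formula: C8H10N2O2.
M = 8×12.011 + 10×1.008 + 2×14.007 + 2×15.999 = 166.18 g/mol.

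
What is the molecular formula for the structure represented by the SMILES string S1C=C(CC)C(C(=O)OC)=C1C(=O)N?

C9H11NO3S

Heavy atoms from the SMILES: 9 C, 1 N, 3 O, 1 S.
Implicit hydrogens by atom environment:
  3 × C (aromatic): no H
  3 × O: no H
  2 × C: 3 H each → 6
  2 × C: no H
  1 × C: 2 H
  1 × C (aromatic): 1 H
  1 × N: 2 H
  1 × S (aromatic): no H
  Total hydrogens = 11.
Molecular formula: C9H11NO3S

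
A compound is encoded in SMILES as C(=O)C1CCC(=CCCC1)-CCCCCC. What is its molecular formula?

Heavy atoms from the SMILES: 15 C, 1 O.
Implicit hydrogens by atom environment:
  10 × C: 2 H each → 20
  3 × C: 1 H each → 3
  1 × C: 3 H
  1 × C: no H
  1 × O: no H
  Total hydrogens = 26.
Molecular formula: C15H26O

C15H26O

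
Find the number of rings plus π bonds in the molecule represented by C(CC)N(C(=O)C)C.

1

Molecular formula from the SMILES: C6H13NO.
DoU = (2C + 2 + N − H − X)/2 = (2·6 + 2 + 1 − 13 − 0)/2 = 2/2 = 1.
(Structurally: 0 ring(s) + 1 π bond(s) = 1.)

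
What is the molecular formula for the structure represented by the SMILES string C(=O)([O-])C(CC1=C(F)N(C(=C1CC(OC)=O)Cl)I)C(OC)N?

C12H14ClFIN2O5-

Heavy atoms from the SMILES: 12 C, 1 Cl, 1 F, 1 I, 2 N, 5 O.
Implicit hydrogens by atom environment:
  4 × C (aromatic): no H
  4 × O: no H
  2 × C: 3 H each → 6
  2 × C: 2 H each → 4
  2 × C: 1 H each → 2
  2 × C: no H
  1 × Cl: no H
  1 × F: no H
  1 × I: no H
  1 × N: 2 H
  1 × N (aromatic): no H
  1 × O (charge -1): no H
  Total hydrogens = 14.
Net charge -1.
Molecular formula: C12H14ClFIN2O5-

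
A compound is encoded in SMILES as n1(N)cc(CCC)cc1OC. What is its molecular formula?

Heavy atoms from the SMILES: 8 C, 2 N, 1 O.
Implicit hydrogens by atom environment:
  2 × C: 3 H each → 6
  2 × C: 2 H each → 4
  2 × C (aromatic): 1 H each → 2
  2 × C (aromatic): no H
  1 × N: 2 H
  1 × N (aromatic): no H
  1 × O: no H
  Total hydrogens = 14.
Molecular formula: C8H14N2O

C8H14N2O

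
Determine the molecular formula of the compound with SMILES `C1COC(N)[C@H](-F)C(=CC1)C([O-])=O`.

Heavy atoms from the SMILES: 8 C, 1 F, 1 N, 3 O.
Implicit hydrogens by atom environment:
  3 × C: 2 H each → 6
  3 × C: 1 H each → 3
  2 × C: no H
  2 × O: no H
  1 × F: no H
  1 × N: 2 H
  1 × O (charge -1): no H
  Total hydrogens = 11.
Net charge -1.
Molecular formula: C8H11FNO3-

C8H11FNO3-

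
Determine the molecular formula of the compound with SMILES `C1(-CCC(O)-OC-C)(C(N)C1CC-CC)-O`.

C12H25NO3

Heavy atoms from the SMILES: 12 C, 1 N, 3 O.
Implicit hydrogens by atom environment:
  6 × C: 2 H each → 12
  3 × C: 1 H each → 3
  2 × C: 3 H each → 6
  2 × O: 1 H each → 2
  1 × C: no H
  1 × N: 2 H
  1 × O: no H
  Total hydrogens = 25.
Molecular formula: C12H25NO3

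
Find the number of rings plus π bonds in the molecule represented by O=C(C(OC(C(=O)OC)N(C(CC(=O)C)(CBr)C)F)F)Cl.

3

Molecular formula from the SMILES: C11H15BrClF2NO5.
DoU = (2C + 2 + N − H − X)/2 = (2·11 + 2 + 1 − 15 − 4)/2 = 6/2 = 3.
(Structurally: 0 ring(s) + 3 π bond(s) = 3.)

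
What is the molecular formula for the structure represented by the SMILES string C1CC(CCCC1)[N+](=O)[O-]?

C7H13NO2

Heavy atoms from the SMILES: 7 C, 1 N, 2 O.
Implicit hydrogens by atom environment:
  6 × C: 2 H each → 12
  1 × C: 1 H
  1 × N (charge +1): no H
  1 × O: no H
  1 × O (charge -1): no H
  Total hydrogens = 13.
Molecular formula: C7H13NO2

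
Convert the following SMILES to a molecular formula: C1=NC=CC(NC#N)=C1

Heavy atoms from the SMILES: 6 C, 3 N.
Implicit hydrogens by atom environment:
  4 × C (aromatic): 1 H each → 4
  1 × C (aromatic): no H
  1 × C: no H
  1 × N: 1 H
  1 × N (aromatic): no H
  1 × N: no H
  Total hydrogens = 5.
Molecular formula: C6H5N3

C6H5N3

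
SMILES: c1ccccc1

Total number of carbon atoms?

6

The symbol for carbon appears 6 times in the SMILES. Lowercase c denotes aromatic carbon and counts toward C.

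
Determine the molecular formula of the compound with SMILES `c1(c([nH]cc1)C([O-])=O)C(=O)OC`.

C7H6NO4-

Heavy atoms from the SMILES: 7 C, 1 N, 4 O.
Implicit hydrogens by atom environment:
  3 × O: no H
  2 × C (aromatic): 1 H each → 2
  2 × C (aromatic): no H
  2 × C: no H
  1 × C: 3 H
  1 × N (aromatic): 1 H
  1 × O (charge -1): no H
  Total hydrogens = 6.
Net charge -1.
Molecular formula: C7H6NO4-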